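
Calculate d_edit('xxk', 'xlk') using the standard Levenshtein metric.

Let D[i][j] be the edit distance between the first i characters of 'xxk' and the first j characters of 'xlk', with D[i][0] = i, D[0][j] = j, and D[i][j] = D[i-1][j-1] if the characters match, else 1 + min(D[i-1][j], D[i][j-1], D[i-1][j-1]). Filling the table (rows: prefixes of 'xxk', columns: prefixes of 'xlk'):
     ε  x  l  k
  ε  0  1  2  3
  x  1  0  1  2
  x  2  1  1  2
  k  3  2  2  1
The bottom-right entry gives D[3][3] = 1, so no sequence of fewer than 1 edit works. Backtracking through the table gives one optimal edit sequence (1 edit):
  xxk → xlk (sub x→l @2)
Edit distance = 1.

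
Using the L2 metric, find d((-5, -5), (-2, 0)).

√(Σ(x_i - y_i)²) = √((-5 - (-2))² + (-5 - 0)²)
= √((-3)² + (-5)²) = √(9 + 25) = √34 ≈ 5.831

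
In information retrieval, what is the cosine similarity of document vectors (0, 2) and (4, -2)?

With u = (0, 2), v = (4, -2):
u·v = 0·4 + 2·(-2) = 0 + (-4) = -4.
|u| = √(0² + 2²) = √4, |v| = √(4² + (-2)²) = √20, so |u||v| = √(4·20) = √80.
cos θ = (u·v)/(|u||v|) = -4/√80 ≈ -0.4472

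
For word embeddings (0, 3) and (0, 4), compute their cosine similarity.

With u = (0, 3), v = (0, 4):
u·v = 0·0 + 3·4 = 0 + 12 = 12.
|u| = √(0² + 3²) = √9, |v| = √(0² + 4²) = √16, so |u||v| = √(9·16) = √144 = 12.
cos θ = (u·v)/(|u||v|) = 12/12 = 1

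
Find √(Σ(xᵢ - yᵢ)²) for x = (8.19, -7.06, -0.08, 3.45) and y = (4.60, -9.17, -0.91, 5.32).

√(Σ(x_i - y_i)²) = √((8.19 - 4.6)² + (-7.06 - (-9.17))² + (-0.08 - (-0.91))² + (3.45 - 5.32)²)
= √(3.59² + 2.11² + 0.83² + (-1.87)²) = √(12.8881 + 4.4521 + 0.6889 + 3.4969) = √21.526 ≈ 4.6396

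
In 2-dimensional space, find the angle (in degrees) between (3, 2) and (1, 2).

With u = (3, 2), v = (1, 2):
u·v = 3·1 + 2·2 = 3 + 4 = 7.
|u| = √(3² + 2²) = √13, |v| = √(1² + 2²) = √5, so |u||v| = √(13·5) = √65.
cos θ = (u·v)/(|u||v|) = 7/√65 ≈ 0.868243
θ = arccos(0.868243) ≈ 29.74°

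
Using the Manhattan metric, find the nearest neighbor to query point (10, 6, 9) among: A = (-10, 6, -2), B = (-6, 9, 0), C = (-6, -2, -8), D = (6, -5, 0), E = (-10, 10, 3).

Distances: d(A) = 31, d(B) = 28, d(C) = 41, d(D) = 24, d(E) = 30. Nearest: D = (6, -5, 0) with distance 24.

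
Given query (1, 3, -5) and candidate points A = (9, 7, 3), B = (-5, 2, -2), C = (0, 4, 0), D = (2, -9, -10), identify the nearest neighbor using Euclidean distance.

Distances: d(A) = 12, d(B) ≈ 6.7823, d(C) ≈ 5.1962, d(D) ≈ 13.0384. Nearest: C = (0, 4, 0) with distance 5.1962.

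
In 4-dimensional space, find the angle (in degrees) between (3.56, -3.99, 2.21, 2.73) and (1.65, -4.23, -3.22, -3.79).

With u = (3.56, -3.99, 2.21, 2.73), v = (1.65, -4.23, -3.22, -3.79):
u·v = 3.56·1.65 + (-3.99)·(-4.23) + 2.21·(-3.22) + 2.73·(-3.79) = 5.874 + 16.8777 + (-7.1162) + (-10.3467) = 5.2888.
|u| = √(3.56² + (-3.99)² + 2.21² + 2.73²) = √(12.6736 + 15.9201 + 4.8841 + 7.4529) = √40.9307, |v| = √(1.65² + (-4.23)² + (-3.22)² + (-3.79)²) = √(2.7225 + 17.8929 + 10.3684 + 14.3641) = √45.3479.
cos θ = (u·v)/(|u||v|) = 5.2888/(√40.9307·√45.3479) ≈ 0.122759
θ = arccos(0.122759) ≈ 82.95°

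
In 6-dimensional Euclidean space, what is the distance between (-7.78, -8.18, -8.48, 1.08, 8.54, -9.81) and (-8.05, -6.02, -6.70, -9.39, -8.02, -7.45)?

√(Σ(x_i - y_i)²) = √((-7.78 - (-8.05))² + (-8.18 - (-6.02))² + (-8.48 - (-6.7))² + (1.08 - (-9.39))² + (8.54 - (-8.02))² + (-9.81 - (-7.45))²)
= √(0.27² + (-2.16)² + (-1.78)² + 10.47² + 16.56² + (-2.36)²) = √(0.0729 + 4.6656 + 3.1684 + 109.6209 + 274.2336 + 5.5696) = √397.331 ≈ 19.9332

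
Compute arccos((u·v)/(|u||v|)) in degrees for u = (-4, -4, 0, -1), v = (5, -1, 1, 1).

With u = (-4, -4, 0, -1), v = (5, -1, 1, 1):
u·v = (-4)·5 + (-4)·(-1) + 0·1 + (-1)·1 = (-20) + 4 + 0 + (-1) = -17.
|u| = √((-4)² + (-4)² + 0² + (-1)²) = √33, |v| = √(5² + (-1)² + 1² + 1²) = √28, so |u||v| = √(33·28) = √924.
cos θ = (u·v)/(|u||v|) = -17/√924 ≈ -0.559259
θ = arccos(-0.559259) ≈ 124°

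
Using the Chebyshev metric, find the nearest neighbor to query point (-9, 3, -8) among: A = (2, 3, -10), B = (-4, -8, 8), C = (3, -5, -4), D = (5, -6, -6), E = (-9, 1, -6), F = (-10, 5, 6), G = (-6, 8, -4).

Distances: d(A) = 11, d(B) = 16, d(C) = 12, d(D) = 14, d(E) = 2, d(F) = 14, d(G) = 5. Nearest: E = (-9, 1, -6) with distance 2.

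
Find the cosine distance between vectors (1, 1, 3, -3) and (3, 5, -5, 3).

With u = (1, 1, 3, -3), v = (3, 5, -5, 3):
u·v = 1·3 + 1·5 + 3·(-5) + (-3)·3 = 3 + 5 + (-15) + (-9) = -16.
|u| = √(1² + 1² + 3² + (-3)²) = √20, |v| = √(3² + 5² + (-5)² + 3²) = √68, so |u||v| = √(20·68) = √1360.
cos θ = (u·v)/(|u||v|) = -16/√1360 ≈ -0.4339
Cosine distance = 1 - cos θ ≈ 1 - (-0.4339) = 1.4339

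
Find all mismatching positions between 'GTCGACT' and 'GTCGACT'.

Differing positions: none. Hamming distance = 0.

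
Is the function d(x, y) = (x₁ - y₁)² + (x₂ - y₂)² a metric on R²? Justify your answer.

No. The squared Euclidean distance fails the triangle inequality. Counterexample: x = (0, 0), y = (5, 2), z = (10, 4). d(x,z) = 10² + 4² = 116, but d(x,y) + d(y,z) = (5² + 2²) + (5² + 2²) = 29 + 29 = 58. Since 116 > 58, the triangle inequality is violated. (Note: √d, the ordinary Euclidean distance, IS a metric.)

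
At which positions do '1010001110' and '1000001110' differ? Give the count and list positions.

Differing positions: 3. Hamming distance = 1.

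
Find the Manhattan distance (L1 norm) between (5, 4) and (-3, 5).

Σ|x_i - y_i| = |5 - (-3)| + |4 - 5| = 8 + 1 = 9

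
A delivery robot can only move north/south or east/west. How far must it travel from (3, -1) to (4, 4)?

Σ|x_i - y_i| = |3 - 4| + |-1 - 4| = 1 + 5 = 6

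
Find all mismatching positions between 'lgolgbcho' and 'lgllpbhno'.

Differing positions: 3, 5, 7, 8. Hamming distance = 4.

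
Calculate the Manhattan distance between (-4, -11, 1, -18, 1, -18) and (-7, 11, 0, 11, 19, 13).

Σ|x_i - y_i| = |-4 - (-7)| + |-11 - 11| + |1 - 0| + |-18 - 11| + |1 - 19| + |-18 - 13| = 3 + 22 + 1 + 29 + 18 + 31 = 104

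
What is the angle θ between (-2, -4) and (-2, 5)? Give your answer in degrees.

With u = (-2, -4), v = (-2, 5):
u·v = (-2)·(-2) + (-4)·5 = 4 + (-20) = -16.
|u| = √((-2)² + (-4)²) = √20, |v| = √((-2)² + 5²) = √29, so |u||v| = √(20·29) = √580.
cos θ = (u·v)/(|u||v|) = -16/√580 ≈ -0.664364
θ = arccos(-0.664364) ≈ 131.63°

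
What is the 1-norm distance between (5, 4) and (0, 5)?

Σ|x_i - y_i| = |5 - 0| + |4 - 5| = 5 + 1 = 6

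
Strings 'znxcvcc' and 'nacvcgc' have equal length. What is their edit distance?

Let D[i][j] be the edit distance between the first i characters of 'znxcvcc' and the first j characters of 'nacvcgc', with D[i][0] = i, D[0][j] = j, and D[i][j] = D[i-1][j-1] if the characters match, else 1 + min(D[i-1][j], D[i][j-1], D[i-1][j-1]). Filling the table (rows: prefixes of 'znxcvcc', columns: prefixes of 'nacvcgc'):
     ε  n  a  c  v  c  g  c
  ε  0  1  2  3  4  5  6  7
  z  1  1  2  3  4  5  6  7
  n  2  1  2  3  4  5  6  7
  x  3  2  2  3  4  5  6  7
  c  4  3  3  2  3  4  5  6
  v  5  4  4  3  2  3  4  5
  c  6  5  5  4  3  2  3  4
  c  7  6  6  5  4  3  3  3
The bottom-right entry gives D[7][7] = 3, so no sequence of fewer than 3 edits works. Backtracking through the table gives one optimal edit sequence (3 edits):
  znxcvcc → nxcvcc (del z @1)
  nxcvcc → nacvcc (sub x→a @2)
  nacvcc → nacvcgc (ins g @6)
Edit distance = 3.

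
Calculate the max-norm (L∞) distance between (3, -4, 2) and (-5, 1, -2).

max(|x_i - y_i|) = max(|3 - (-5)|, |-4 - 1|, |2 - (-2)|) = max(8, 5, 4) = 8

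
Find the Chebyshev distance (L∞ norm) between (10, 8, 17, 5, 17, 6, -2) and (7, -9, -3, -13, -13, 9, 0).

max(|x_i - y_i|) = max(|10 - 7|, |8 - (-9)|, |17 - (-3)|, |5 - (-13)|, |17 - (-13)|, |6 - 9|, |-2 - 0|) = max(3, 17, 20, 18, 30, 3, 2) = 30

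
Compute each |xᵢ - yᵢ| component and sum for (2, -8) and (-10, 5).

Σ|x_i - y_i| = |2 - (-10)| + |-8 - 5| = 12 + 13 = 25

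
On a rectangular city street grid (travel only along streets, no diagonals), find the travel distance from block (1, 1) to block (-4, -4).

Σ|x_i - y_i| = |1 - (-4)| + |1 - (-4)| = 5 + 5 = 10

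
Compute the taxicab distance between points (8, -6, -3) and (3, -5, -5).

Σ|x_i - y_i| = |8 - 3| + |-6 - (-5)| + |-3 - (-5)| = 5 + 1 + 2 = 8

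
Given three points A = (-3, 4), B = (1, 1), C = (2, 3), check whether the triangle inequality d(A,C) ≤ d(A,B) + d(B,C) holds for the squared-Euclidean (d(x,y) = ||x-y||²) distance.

d(A,B) = 4² + 3² = 25, d(B,C) = 1² + 2² = 5, d(A,C) = 5² + 1² = 26.
d(A,C) = 26 ≤ 25 + 5 = 30. Triangle inequality is satisfied.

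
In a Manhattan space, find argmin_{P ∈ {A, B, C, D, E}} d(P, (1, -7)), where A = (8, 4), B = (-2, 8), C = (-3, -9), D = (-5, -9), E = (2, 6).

Distances: d(A) = 18, d(B) = 18, d(C) = 6, d(D) = 8, d(E) = 14. Nearest: C = (-3, -9) with distance 6.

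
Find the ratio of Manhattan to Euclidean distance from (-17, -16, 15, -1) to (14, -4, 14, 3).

L1 = |-17 - 14| + |-16 - (-4)| + |15 - 14| + |-1 - 3| = 31 + 12 + 1 + 4 = 48
L2 = √(31² + 12² + 1² + 4²) = √1122 ≈ 33.4963
L1 ≥ L2 always (equality iff movement is along one axis); L1 > L2 here.
Ratio L1/L2 = 48/√1122 ≈ 1.433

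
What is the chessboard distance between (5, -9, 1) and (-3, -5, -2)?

max(|x_i - y_i|) = max(|5 - (-3)|, |-9 - (-5)|, |1 - (-2)|) = max(8, 4, 3) = 8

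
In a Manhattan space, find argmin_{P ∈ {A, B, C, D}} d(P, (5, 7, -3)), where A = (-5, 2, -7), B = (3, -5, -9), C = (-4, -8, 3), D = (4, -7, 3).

Distances: d(A) = 19, d(B) = 20, d(C) = 30, d(D) = 21. Nearest: A = (-5, 2, -7) with distance 19.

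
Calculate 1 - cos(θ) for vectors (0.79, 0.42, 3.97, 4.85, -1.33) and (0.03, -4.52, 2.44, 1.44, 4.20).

With u = (0.79, 0.42, 3.97, 4.85, -1.33), v = (0.03, -4.52, 2.44, 1.44, 4.20):
u·v = 0.79·0.03 + 0.42·(-4.52) + 3.97·2.44 + 4.85·1.44 + (-1.33)·4.2 = 0.0237 + (-1.8984) + 9.6868 + 6.984 + (-5.586) = 9.2101.
|u| = √(0.79² + 0.42² + 3.97² + 4.85² + (-1.33)²) = √(0.6241 + 0.1764 + 15.7609 + 23.5225 + 1.7689) = √41.8528, |v| = √(0.03² + (-4.52)² + 2.44² + 1.44² + 4.2²) = √(0.0009 + 20.4304 + 5.9536 + 2.0736 + 17.64) = √46.0985.
cos θ = (u·v)/(|u||v|) = 9.2101/(√41.8528·√46.0985) ≈ 0.2097
Cosine distance = 1 - cos θ ≈ 1 - 0.2097 = 0.7903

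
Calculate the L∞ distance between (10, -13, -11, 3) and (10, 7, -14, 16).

max(|x_i - y_i|) = max(|10 - 10|, |-13 - 7|, |-11 - (-14)|, |3 - 16|) = max(0, 20, 3, 13) = 20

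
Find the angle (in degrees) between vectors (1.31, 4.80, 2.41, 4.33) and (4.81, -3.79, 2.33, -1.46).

With u = (1.31, 4.80, 2.41, 4.33), v = (4.81, -3.79, 2.33, -1.46):
u·v = 1.31·4.81 + 4.8·(-3.79) + 2.41·2.33 + 4.33·(-1.46) = 6.3011 + (-18.192) + 5.6153 + (-6.3218) = -12.5974.
|u| = √(1.31² + 4.8² + 2.41² + 4.33²) = √(1.7161 + 23.04 + 5.8081 + 18.7489) = √49.3131, |v| = √(4.81² + (-3.79)² + 2.33² + (-1.46)²) = √(23.1361 + 14.3641 + 5.4289 + 2.1316) = √45.0607.
cos θ = (u·v)/(|u||v|) = -12.5974/(√49.3131·√45.0607) ≈ -0.26724
θ = arccos(-0.26724) ≈ 105.5°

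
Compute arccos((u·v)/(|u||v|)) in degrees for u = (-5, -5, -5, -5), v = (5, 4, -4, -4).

With u = (-5, -5, -5, -5), v = (5, 4, -4, -4):
u·v = (-5)·5 + (-5)·4 + (-5)·(-4) + (-5)·(-4) = (-25) + (-20) + 20 + 20 = -5.
|u| = √((-5)² + (-5)² + (-5)² + (-5)²) = √100, |v| = √(5² + 4² + (-4)² + (-4)²) = √73, so |u||v| = √(100·73) = √7300.
cos θ = (u·v)/(|u||v|) = -5/√7300 ≈ -0.058521
θ = arccos(-0.058521) ≈ 93.35°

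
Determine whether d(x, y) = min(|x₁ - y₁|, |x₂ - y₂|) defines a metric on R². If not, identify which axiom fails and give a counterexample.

No. d fails identity of indiscernibles: take x = (-4, 0) and y = (-4, 6). Then d(x,y) = min(|-4 - (-4)|, |0 - 6|) = min(0, 6) = 0, yet x ≠ y.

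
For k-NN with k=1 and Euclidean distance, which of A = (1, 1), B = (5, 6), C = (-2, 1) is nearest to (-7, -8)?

Distances: d(A) ≈ 12.0416, d(B) ≈ 18.4391, d(C) ≈ 10.2956. Nearest: C = (-2, 1) with distance 10.2956.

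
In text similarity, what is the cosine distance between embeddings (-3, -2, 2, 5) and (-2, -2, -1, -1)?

With u = (-3, -2, 2, 5), v = (-2, -2, -1, -1):
u·v = (-3)·(-2) + (-2)·(-2) + 2·(-1) + 5·(-1) = 6 + 4 + (-2) + (-5) = 3.
|u| = √((-3)² + (-2)² + 2² + 5²) = √42, |v| = √((-2)² + (-2)² + (-1)² + (-1)²) = √10, so |u||v| = √(42·10) = √420.
cos θ = (u·v)/(|u||v|) = 3/√420 ≈ 0.1464
Cosine distance = 1 - cos θ ≈ 1 - 0.1464 = 0.8536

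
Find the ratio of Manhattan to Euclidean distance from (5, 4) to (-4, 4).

L1 = |5 - (-4)| + |4 - 4| = 9 + 0 = 9
L2 = √(9² + 0²) = √81 = 9
L1 ≥ L2 always (equality iff movement is along one axis); L1 = L2 here (movement is along a single axis).
Ratio L1/L2 = 9/9 = 1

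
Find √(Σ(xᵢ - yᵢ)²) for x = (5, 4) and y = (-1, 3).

√(Σ(x_i - y_i)²) = √((5 - (-1))² + (4 - 3)²)
= √(6² + 1²) = √(36 + 1) = √37 ≈ 6.0828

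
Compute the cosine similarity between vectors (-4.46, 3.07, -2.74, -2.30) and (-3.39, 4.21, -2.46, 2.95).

With u = (-4.46, 3.07, -2.74, -2.30), v = (-3.39, 4.21, -2.46, 2.95):
u·v = (-4.46)·(-3.39) + 3.07·4.21 + (-2.74)·(-2.46) + (-2.3)·2.95 = 15.1194 + 12.9247 + 6.7404 + (-6.785) = 27.9995.
|u| = √((-4.46)² + 3.07² + (-2.74)² + (-2.3)²) = √(19.8916 + 9.4249 + 7.5076 + 5.29) = √42.1141, |v| = √((-3.39)² + 4.21² + (-2.46)² + 2.95²) = √(11.4921 + 17.7241 + 6.0516 + 8.7025) = √43.9703.
cos θ = (u·v)/(|u||v|) = 27.9995/(√42.1141·√43.9703) ≈ 0.6507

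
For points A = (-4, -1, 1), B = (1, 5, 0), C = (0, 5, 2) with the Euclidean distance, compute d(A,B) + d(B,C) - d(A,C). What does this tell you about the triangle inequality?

d(A,B) = √(5² + 6² + 1²) = √62 ≈ 7.874, d(B,C) = √(1² + 0² + 2²) = √5 ≈ 2.2361, d(A,C) = √(4² + 6² + 1²) = √53 ≈ 7.2801.
d(A,B) + d(B,C) - d(A,C) = 7.874 + 2.2361 - 7.2801 = 10.1101 - 7.2801 = 2.83 (to 4 decimal places). This is ≥ 0, so the triangle inequality holds for these points.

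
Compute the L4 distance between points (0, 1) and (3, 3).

(Σ|x_i - y_i|^4)^(1/4) = (|0 - 3|^4 + |1 - 3|^4)^(1/4)
= (3^4 + 2^4)^(1/4) = (81 + 16)^(1/4) = (97)^(1/4) ≈ 3.1383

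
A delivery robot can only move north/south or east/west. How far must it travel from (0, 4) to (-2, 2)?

Σ|x_i - y_i| = |0 - (-2)| + |4 - 2| = 2 + 2 = 4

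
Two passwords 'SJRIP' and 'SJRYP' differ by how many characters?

Differing positions: 4. Hamming distance = 1.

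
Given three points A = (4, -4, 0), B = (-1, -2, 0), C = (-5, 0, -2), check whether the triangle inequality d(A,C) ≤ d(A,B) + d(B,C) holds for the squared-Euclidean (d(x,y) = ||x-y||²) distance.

d(A,B) = 5² + 2² + 0² = 29, d(B,C) = 4² + 2² + 2² = 24, d(A,C) = 9² + 4² + 2² = 101.
d(A,C) = 101 > 29 + 24 = 53. Triangle inequality is VIOLATED. (Squared-Euclidean is not a metric — this is a counterexample.)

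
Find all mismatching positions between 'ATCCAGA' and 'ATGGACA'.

Differing positions: 3, 4, 6. Hamming distance = 3.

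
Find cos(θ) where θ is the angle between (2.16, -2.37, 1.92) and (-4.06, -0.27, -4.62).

With u = (2.16, -2.37, 1.92), v = (-4.06, -0.27, -4.62):
u·v = 2.16·(-4.06) + (-2.37)·(-0.27) + 1.92·(-4.62) = (-8.7696) + 0.6399 + (-8.8704) = -17.0001.
|u| = √(2.16² + (-2.37)² + 1.92²) = √(4.6656 + 5.6169 + 3.6864) = √13.9689, |v| = √((-4.06)² + (-0.27)² + (-4.62)²) = √(16.4836 + 0.0729 + 21.3444) = √37.9009.
cos θ = (u·v)/(|u||v|) = -17.0001/(√13.9689·√37.9009) ≈ -0.7388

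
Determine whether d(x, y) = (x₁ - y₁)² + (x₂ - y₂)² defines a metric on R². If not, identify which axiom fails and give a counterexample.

No. The squared Euclidean distance fails the triangle inequality. Counterexample: x = (0, 0), y = (2, 1), z = (4, 2). d(x,z) = 4² + 2² = 20, but d(x,y) + d(y,z) = (2² + 1²) + (2² + 1²) = 5 + 5 = 10. Since 20 > 10, the triangle inequality is violated. (Note: √d, the ordinary Euclidean distance, IS a metric.)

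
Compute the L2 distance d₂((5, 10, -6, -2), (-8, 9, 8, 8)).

√(Σ(x_i - y_i)²) = √((5 - (-8))² + (10 - 9)² + (-6 - 8)² + (-2 - 8)²)
= √(13² + 1² + (-14)² + (-10)²) = √(169 + 1 + 196 + 100) = √466 ≈ 21.587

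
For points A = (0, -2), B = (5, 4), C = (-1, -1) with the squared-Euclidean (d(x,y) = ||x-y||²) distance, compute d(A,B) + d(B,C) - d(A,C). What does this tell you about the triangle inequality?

d(A,B) = 5² + 6² = 61, d(B,C) = 6² + 5² = 61, d(A,C) = 1² + 1² = 2.
d(A,B) + d(B,C) - d(A,C) = 61 + 61 - 2 = 122 - 2 = 120. This is ≥ 0, so the triangle inequality holds for these points.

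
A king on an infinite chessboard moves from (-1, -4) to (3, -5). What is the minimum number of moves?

max(|x_i - y_i|) = max(|-1 - 3|, |-4 - (-5)|) = max(4, 1) = 4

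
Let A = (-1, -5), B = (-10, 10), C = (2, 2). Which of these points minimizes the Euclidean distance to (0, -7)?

Distances: d(A) ≈ 2.2361, d(B) ≈ 19.7231, d(C) ≈ 9.2195. Nearest: A = (-1, -5) with distance 2.2361.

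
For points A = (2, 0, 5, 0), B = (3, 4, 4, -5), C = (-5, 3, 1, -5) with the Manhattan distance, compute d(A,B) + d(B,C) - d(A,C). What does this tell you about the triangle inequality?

d(A,B) = 1 + 4 + 1 + 5 = 11, d(B,C) = 8 + 1 + 3 + 0 = 12, d(A,C) = 7 + 3 + 4 + 5 = 19.
d(A,B) + d(B,C) - d(A,C) = 11 + 12 - 19 = 23 - 19 = 4. This is ≥ 0, so the triangle inequality holds for these points.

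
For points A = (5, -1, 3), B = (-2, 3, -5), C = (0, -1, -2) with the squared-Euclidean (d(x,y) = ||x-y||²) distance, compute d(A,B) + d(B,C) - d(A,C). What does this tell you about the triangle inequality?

d(A,B) = 7² + 4² + 8² = 129, d(B,C) = 2² + 4² + 3² = 29, d(A,C) = 5² + 0² + 5² = 50.
d(A,B) + d(B,C) - d(A,C) = 129 + 29 - 50 = 158 - 50 = 108. This is ≥ 0, so the triangle inequality holds for these points.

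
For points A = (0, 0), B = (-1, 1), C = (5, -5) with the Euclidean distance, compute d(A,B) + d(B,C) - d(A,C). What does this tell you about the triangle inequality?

d(A,B) = √(1² + 1²) = √2 ≈ 1.4142, d(B,C) = √(6² + 6²) = √72 ≈ 8.4853, d(A,C) = √(5² + 5²) = √50 ≈ 7.0711.
d(A,B) + d(B,C) - d(A,C) = 1.4142 + 8.4853 - 7.0711 = 9.8995 - 7.0711 = 2.8284 (to 4 decimal places). This is ≥ 0, so the triangle inequality holds for these points.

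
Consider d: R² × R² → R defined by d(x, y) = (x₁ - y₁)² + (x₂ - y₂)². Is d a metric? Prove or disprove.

No. The squared Euclidean distance fails the triangle inequality. Counterexample: x = (0, 0), y = (4, 3), z = (8, 6). d(x,z) = 8² + 6² = 100, but d(x,y) + d(y,z) = (4² + 3²) + (4² + 3²) = 25 + 25 = 50. Since 100 > 50, the triangle inequality is violated. (Note: √d, the ordinary Euclidean distance, IS a metric.)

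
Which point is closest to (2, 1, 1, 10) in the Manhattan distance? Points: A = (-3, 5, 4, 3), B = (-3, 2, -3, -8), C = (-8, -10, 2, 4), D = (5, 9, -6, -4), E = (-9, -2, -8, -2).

Distances: d(A) = 19, d(B) = 28, d(C) = 28, d(D) = 32, d(E) = 35. Nearest: A = (-3, 5, 4, 3) with distance 19.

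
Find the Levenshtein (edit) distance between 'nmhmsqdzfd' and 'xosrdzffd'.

Let D[i][j] be the edit distance between the first i characters of 'nmhmsqdzfd' and the first j characters of 'xosrdzffd', with D[i][0] = i, D[0][j] = j, and D[i][j] = D[i-1][j-1] if the characters match, else 1 + min(D[i-1][j], D[i][j-1], D[i-1][j-1]). Filling the table (rows: prefixes of 'nmhmsqdzfd', columns: prefixes of 'xosrdzffd'):
     ε  x  o  s  r  d  z  f  f  d
  ε  0  1  2  3  4  5  6  7  8  9
  n  1  1  2  3  4  5  6  7  8  9
  m  2  2  2  3  4  5  6  7  8  9
  h  3  3  3  3  4  5  6  7  8  9
  m  4  4  4  4  4  5  6  7  8  9
  s  5  5  5  4  5  5  6  7  8  9
  q  6  6  6  5  5  6  6  7  8  9
  d  7  7  7  6  6  5  6  7  8  8
  z  8  8  8  7  7  6  5  6  7  8
  f  9  9  9  8  8  7  6  5  6  7
  d 10 10 10  9  9  8  7  6  6  6
The bottom-right entry gives D[10][9] = 6, so no sequence of fewer than 6 edits works. Backtracking through the table gives one optimal edit sequence (6 edits):
  nmhmsqdzfd → mhmsqdzfd (del n @1)
  mhmsqdzfd → hmsqdzfd (del m @1)
  hmsqdzfd → xmsqdzfd (sub h→x @1)
  xmsqdzfd → xosqdzfd (sub m→o @2)
  xosqdzfd → xosrdzfd (sub q→r @4)
  xosrdzfd → xosrdzffd (ins f @7)
Edit distance = 6.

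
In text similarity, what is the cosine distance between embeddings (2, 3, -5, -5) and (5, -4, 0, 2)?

With u = (2, 3, -5, -5), v = (5, -4, 0, 2):
u·v = 2·5 + 3·(-4) + (-5)·0 + (-5)·2 = 10 + (-12) + 0 + (-10) = -12.
|u| = √(2² + 3² + (-5)² + (-5)²) = √63, |v| = √(5² + (-4)² + 0² + 2²) = √45, so |u||v| = √(63·45) = √2835.
cos θ = (u·v)/(|u||v|) = -12/√2835 ≈ -0.2254
Cosine distance = 1 - cos θ ≈ 1 - (-0.2254) = 1.2254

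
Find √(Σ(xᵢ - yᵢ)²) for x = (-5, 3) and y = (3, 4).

√(Σ(x_i - y_i)²) = √((-5 - 3)² + (3 - 4)²)
= √((-8)² + (-1)²) = √(64 + 1) = √65 ≈ 8.0623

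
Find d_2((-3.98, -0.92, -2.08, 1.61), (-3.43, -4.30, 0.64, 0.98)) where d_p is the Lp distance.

(Σ|x_i - y_i|^2)^(1/2) = (|-3.98 - (-3.43)|^2 + |-0.92 - (-4.3)|^2 + |-2.08 - 0.64|^2 + |1.61 - 0.98|^2)^(1/2)
= (0.55^2 + 3.38^2 + 2.72^2 + 0.63^2)^(1/2) = (0.3025 + 11.4244 + 7.3984 + 0.3969)^(1/2) = (19.5222)^(1/2) ≈ 4.4184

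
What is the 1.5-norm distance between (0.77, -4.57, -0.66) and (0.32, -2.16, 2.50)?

(Σ|x_i - y_i|^1.5)^(1/1.5) = (|0.77 - 0.32|^1.5 + |-4.57 - (-2.16)|^1.5 + |-0.66 - 2.5|^1.5)^(1/1.5)
= (0.45^1.5 + 2.41^1.5 + 3.16^1.5)^(1/1.5) ≈ (0.3019 + 3.7413 + 5.6173)^(1/1.5) = (9.6605)^(1/1.5) ≈ 4.5359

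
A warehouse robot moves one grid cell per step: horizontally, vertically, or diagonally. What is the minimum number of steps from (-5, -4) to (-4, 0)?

max(|x_i - y_i|) = max(|-5 - (-4)|, |-4 - 0|) = max(1, 4) = 4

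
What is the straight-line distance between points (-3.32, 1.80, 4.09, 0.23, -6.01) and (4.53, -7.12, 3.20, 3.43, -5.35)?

√(Σ(x_i - y_i)²) = √((-3.32 - 4.53)² + (1.8 - (-7.12))² + (4.09 - 3.2)² + (0.23 - 3.43)² + (-6.01 - (-5.35))²)
= √((-7.85)² + 8.92² + 0.89² + (-3.2)² + (-0.66)²) = √(61.6225 + 79.5664 + 0.7921 + 10.24 + 0.4356) = √152.6566 ≈ 12.3554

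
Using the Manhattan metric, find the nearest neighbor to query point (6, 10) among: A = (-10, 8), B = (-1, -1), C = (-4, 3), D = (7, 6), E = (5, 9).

Distances: d(A) = 18, d(B) = 18, d(C) = 17, d(D) = 5, d(E) = 2. Nearest: E = (5, 9) with distance 2.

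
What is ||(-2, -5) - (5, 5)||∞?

max(|x_i - y_i|) = max(|-2 - 5|, |-5 - 5|) = max(7, 10) = 10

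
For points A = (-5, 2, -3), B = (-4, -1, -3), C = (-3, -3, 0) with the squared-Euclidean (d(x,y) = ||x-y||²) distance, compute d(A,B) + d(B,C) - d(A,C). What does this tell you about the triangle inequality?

d(A,B) = 1² + 3² + 0² = 10, d(B,C) = 1² + 2² + 3² = 14, d(A,C) = 2² + 5² + 3² = 38.
d(A,B) + d(B,C) - d(A,C) = 10 + 14 - 38 = 24 - 38 = -14. This is < 0, so the triangle inequality FAILS for these points (squared-Euclidean is not a metric).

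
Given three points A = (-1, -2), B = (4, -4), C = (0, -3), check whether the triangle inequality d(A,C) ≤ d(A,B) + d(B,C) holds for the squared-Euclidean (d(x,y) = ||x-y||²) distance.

d(A,B) = 5² + 2² = 29, d(B,C) = 4² + 1² = 17, d(A,C) = 1² + 1² = 2.
d(A,C) = 2 ≤ 29 + 17 = 46. Triangle inequality is satisfied.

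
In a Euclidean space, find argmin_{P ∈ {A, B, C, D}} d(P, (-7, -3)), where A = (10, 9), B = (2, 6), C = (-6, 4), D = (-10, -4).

Distances: d(A) ≈ 20.8087, d(B) ≈ 12.7279, d(C) ≈ 7.0711, d(D) ≈ 3.1623. Nearest: D = (-10, -4) with distance 3.1623.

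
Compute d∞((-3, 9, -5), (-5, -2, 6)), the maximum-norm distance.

max(|x_i - y_i|) = max(|-3 - (-5)|, |9 - (-2)|, |-5 - 6|) = max(2, 11, 11) = 11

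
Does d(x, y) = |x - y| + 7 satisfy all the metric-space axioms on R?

No. d fails identity of indiscernibles (specifically d(x,x) = 0): d(-7, -7) = |-7 - (-7)| + 7 = 0 + 7 = 7 ≠ 0.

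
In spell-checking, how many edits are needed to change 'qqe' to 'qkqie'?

Let D[i][j] be the edit distance between the first i characters of 'qqe' and the first j characters of 'qkqie', with D[i][0] = i, D[0][j] = j, and D[i][j] = D[i-1][j-1] if the characters match, else 1 + min(D[i-1][j], D[i][j-1], D[i-1][j-1]). Filling the table (rows: prefixes of 'qqe', columns: prefixes of 'qkqie'):
     ε  q  k  q  i  e
  ε  0  1  2  3  4  5
  q  1  0  1  2  3  4
  q  2  1  1  1  2  3
  e  3  2  2  2  2  2
The bottom-right entry gives D[3][5] = 2, so no sequence of fewer than 2 edits works. Backtracking through the table gives one optimal edit sequence (2 edits):
  qqe → qkqe (ins k @2)
  qkqe → qkqie (ins i @4)
Edit distance = 2.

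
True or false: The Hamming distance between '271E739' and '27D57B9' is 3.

Differing positions: 3, 4, 6. Hamming distance = 3, so the claim is true.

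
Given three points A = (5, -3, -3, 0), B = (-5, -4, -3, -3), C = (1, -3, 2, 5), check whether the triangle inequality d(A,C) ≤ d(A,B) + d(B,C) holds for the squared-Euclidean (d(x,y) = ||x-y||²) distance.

d(A,B) = 10² + 1² + 0² + 3² = 110, d(B,C) = 6² + 1² + 5² + 8² = 126, d(A,C) = 4² + 0² + 5² + 5² = 66.
d(A,C) = 66 ≤ 110 + 126 = 236. Triangle inequality is satisfied.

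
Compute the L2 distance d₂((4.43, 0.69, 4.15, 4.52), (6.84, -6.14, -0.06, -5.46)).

√(Σ(x_i - y_i)²) = √((4.43 - 6.84)² + (0.69 - (-6.14))² + (4.15 - (-0.06))² + (4.52 - (-5.46))²)
= √((-2.41)² + 6.83² + 4.21² + 9.98²) = √(5.8081 + 46.6489 + 17.7241 + 99.6004) = √169.7815 ≈ 13.03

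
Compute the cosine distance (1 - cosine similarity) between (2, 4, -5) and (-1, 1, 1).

With u = (2, 4, -5), v = (-1, 1, 1):
u·v = 2·(-1) + 4·1 + (-5)·1 = (-2) + 4 + (-5) = -3.
|u| = √(2² + 4² + (-5)²) = √45, |v| = √((-1)² + 1² + 1²) = √3, so |u||v| = √(45·3) = √135.
cos θ = (u·v)/(|u||v|) = -3/√135 ≈ -0.2582
Cosine distance = 1 - cos θ ≈ 1 - (-0.2582) = 1.2582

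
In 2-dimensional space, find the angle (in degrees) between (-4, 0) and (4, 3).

With u = (-4, 0), v = (4, 3):
u·v = (-4)·4 + 0·3 = (-16) + 0 = -16.
|u| = √((-4)² + 0²) = √16, |v| = √(4² + 3²) = √25, so |u||v| = √(16·25) = √400 = 20.
cos θ = (u·v)/(|u||v|) = -16/20 = -0.8
θ = arccos(-0.8) ≈ 143.13°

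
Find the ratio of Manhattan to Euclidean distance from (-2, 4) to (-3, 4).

L1 = |-2 - (-3)| + |4 - 4| = 1 + 0 = 1
L2 = √(1² + 0²) = √1 = 1
L1 ≥ L2 always (equality iff movement is along one axis); L1 = L2 here (movement is along a single axis).
Ratio L1/L2 = 1/1 = 1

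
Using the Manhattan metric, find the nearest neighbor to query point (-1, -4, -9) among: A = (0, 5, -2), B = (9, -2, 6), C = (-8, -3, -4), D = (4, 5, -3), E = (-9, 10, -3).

Distances: d(A) = 17, d(B) = 27, d(C) = 13, d(D) = 20, d(E) = 28. Nearest: C = (-8, -3, -4) with distance 13.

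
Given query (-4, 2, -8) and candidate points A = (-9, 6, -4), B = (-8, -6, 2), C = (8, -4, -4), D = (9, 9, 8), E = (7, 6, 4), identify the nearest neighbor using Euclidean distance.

Distances: d(A) ≈ 7.5498, d(B) ≈ 13.4164, d(C) = 14, d(D) ≈ 21.7715, d(E) ≈ 16.7631. Nearest: A = (-9, 6, -4) with distance 7.5498.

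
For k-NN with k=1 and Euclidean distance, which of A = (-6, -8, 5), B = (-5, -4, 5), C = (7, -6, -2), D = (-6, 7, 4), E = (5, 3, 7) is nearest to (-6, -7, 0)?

Distances: d(A) ≈ 5.099, d(B) ≈ 5.9161, d(C) ≈ 13.1909, d(D) ≈ 14.5602, d(E) ≈ 16.4317. Nearest: A = (-6, -8, 5) with distance 5.099.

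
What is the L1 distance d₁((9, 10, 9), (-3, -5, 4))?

Σ|x_i - y_i| = |9 - (-3)| + |10 - (-5)| + |9 - 4| = 12 + 15 + 5 = 32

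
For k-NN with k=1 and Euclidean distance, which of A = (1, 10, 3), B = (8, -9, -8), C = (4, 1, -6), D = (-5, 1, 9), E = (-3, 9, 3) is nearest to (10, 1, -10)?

Distances: d(A) ≈ 18.1934, d(B) ≈ 10.3923, d(C) ≈ 7.2111, d(D) ≈ 24.2074, d(E) ≈ 20.0499. Nearest: C = (4, 1, -6) with distance 7.2111.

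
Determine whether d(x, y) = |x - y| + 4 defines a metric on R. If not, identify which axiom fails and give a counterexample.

No. d fails identity of indiscernibles (specifically d(x,x) = 0): d(5, 5) = |5 - 5| + 4 = 0 + 4 = 4 ≠ 0.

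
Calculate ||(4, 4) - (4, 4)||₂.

√(Σ(x_i - y_i)²) = √((4 - 4)² + (4 - 4)²)
= √(0² + 0²) = √(0 + 0) = √0 = 0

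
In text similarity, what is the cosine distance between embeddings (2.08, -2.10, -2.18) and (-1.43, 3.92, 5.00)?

With u = (2.08, -2.10, -2.18), v = (-1.43, 3.92, 5.00):
u·v = 2.08·(-1.43) + (-2.1)·3.92 + (-2.18)·5 = (-2.9744) + (-8.232) + (-10.9) = -22.1064.
|u| = √(2.08² + (-2.1)² + (-2.18)²) = √(4.3264 + 4.41 + 4.7524) = √13.4888, |v| = √((-1.43)² + 3.92² + 5²) = √(2.0449 + 15.3664 + 25) = √42.4113.
cos θ = (u·v)/(|u||v|) = -22.1064/(√13.4888·√42.4113) ≈ -0.9243
Cosine distance = 1 - cos θ ≈ 1 - (-0.9243) = 1.9243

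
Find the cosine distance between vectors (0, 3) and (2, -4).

With u = (0, 3), v = (2, -4):
u·v = 0·2 + 3·(-4) = 0 + (-12) = -12.
|u| = √(0² + 3²) = √9, |v| = √(2² + (-4)²) = √20, so |u||v| = √(9·20) = √180.
cos θ = (u·v)/(|u||v|) = -12/√180 ≈ -0.8944
Cosine distance = 1 - cos θ ≈ 1 - (-0.8944) = 1.8944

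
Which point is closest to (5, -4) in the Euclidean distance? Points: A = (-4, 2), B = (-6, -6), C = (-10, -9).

Distances: d(A) ≈ 10.8167, d(B) ≈ 11.1803, d(C) ≈ 15.8114. Nearest: A = (-4, 2) with distance 10.8167.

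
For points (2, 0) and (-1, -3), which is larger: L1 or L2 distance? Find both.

L1 = |2 - (-1)| + |0 - (-3)| = 3 + 3 = 6
L2 = √(3² + 3²) = √18 ≈ 4.2426
L1 ≥ L2 always (equality iff movement is along one axis); L1 > L2 here.
Ratio L1/L2 = 6/√18 ≈ 1.4142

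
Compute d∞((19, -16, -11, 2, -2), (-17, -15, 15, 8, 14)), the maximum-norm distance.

max(|x_i - y_i|) = max(|19 - (-17)|, |-16 - (-15)|, |-11 - 15|, |2 - 8|, |-2 - 14|) = max(36, 1, 26, 6, 16) = 36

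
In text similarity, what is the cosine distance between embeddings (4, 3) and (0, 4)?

With u = (4, 3), v = (0, 4):
u·v = 4·0 + 3·4 = 0 + 12 = 12.
|u| = √(4² + 3²) = √25, |v| = √(0² + 4²) = √16, so |u||v| = √(25·16) = √400 = 20.
cos θ = (u·v)/(|u||v|) = 12/20 = 0.6
Cosine distance = 1 - cos θ = 1 - 0.6 = 0.4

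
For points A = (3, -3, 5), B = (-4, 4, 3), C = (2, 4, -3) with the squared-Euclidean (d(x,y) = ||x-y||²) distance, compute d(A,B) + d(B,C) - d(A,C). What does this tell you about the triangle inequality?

d(A,B) = 7² + 7² + 2² = 102, d(B,C) = 6² + 0² + 6² = 72, d(A,C) = 1² + 7² + 8² = 114.
d(A,B) + d(B,C) - d(A,C) = 102 + 72 - 114 = 174 - 114 = 60. This is ≥ 0, so the triangle inequality holds for these points.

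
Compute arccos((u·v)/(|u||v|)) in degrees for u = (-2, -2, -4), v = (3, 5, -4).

With u = (-2, -2, -4), v = (3, 5, -4):
u·v = (-2)·3 + (-2)·5 + (-4)·(-4) = (-6) + (-10) + 16 = 0.
|u| = √((-2)² + (-2)² + (-4)²) = √24, |v| = √(3² + 5² + (-4)²) = √50, so |u||v| = √(24·50) = √1200.
cos θ = (u·v)/(|u||v|) = 0/√1200 = 0 (the vectors are orthogonal)
θ = arccos(0) = 90°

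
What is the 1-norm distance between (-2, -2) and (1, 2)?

Σ|x_i - y_i| = |-2 - 1| + |-2 - 2| = 3 + 4 = 7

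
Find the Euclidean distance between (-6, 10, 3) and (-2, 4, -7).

√(Σ(x_i - y_i)²) = √((-6 - (-2))² + (10 - 4)² + (3 - (-7))²)
= √((-4)² + 6² + 10²) = √(16 + 36 + 100) = √152 ≈ 12.3288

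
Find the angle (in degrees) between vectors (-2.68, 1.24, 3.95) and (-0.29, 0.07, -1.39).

With u = (-2.68, 1.24, 3.95), v = (-0.29, 0.07, -1.39):
u·v = (-2.68)·(-0.29) + 1.24·0.07 + 3.95·(-1.39) = 0.7772 + 0.0868 + (-5.4905) = -4.6265.
|u| = √((-2.68)² + 1.24² + 3.95²) = √(7.1824 + 1.5376 + 15.6025) = √24.3225, |v| = √((-0.29)² + 0.07² + (-1.39)²) = √(0.0841 + 0.0049 + 1.9321) = √2.0211.
cos θ = (u·v)/(|u||v|) = -4.6265/(√24.3225·√2.0211) ≈ -0.659864
θ = arccos(-0.659864) ≈ 131.29°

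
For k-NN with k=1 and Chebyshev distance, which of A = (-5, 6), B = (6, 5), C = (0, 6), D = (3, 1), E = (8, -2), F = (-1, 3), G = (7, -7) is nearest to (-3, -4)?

Distances: d(A) = 10, d(B) = 9, d(C) = 10, d(D) = 6, d(E) = 11, d(F) = 7, d(G) = 10. Nearest: D = (3, 1) with distance 6.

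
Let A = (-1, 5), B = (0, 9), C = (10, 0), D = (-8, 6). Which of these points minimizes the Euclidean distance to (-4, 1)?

Distances: d(A) = 5, d(B) ≈ 8.9443, d(C) ≈ 14.0357, d(D) ≈ 6.4031. Nearest: A = (-1, 5) with distance 5.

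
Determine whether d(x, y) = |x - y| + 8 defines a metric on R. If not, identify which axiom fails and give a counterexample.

No. d fails identity of indiscernibles (specifically d(x,x) = 0): d(-2, -2) = |-2 - (-2)| + 8 = 0 + 8 = 8 ≠ 0.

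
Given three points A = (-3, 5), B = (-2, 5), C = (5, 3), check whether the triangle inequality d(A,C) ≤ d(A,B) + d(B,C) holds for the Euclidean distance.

d(A,B) = √(1² + 0²) = √1 = 1, d(B,C) = √(7² + 2²) = √53 ≈ 7.2801, d(A,C) = √(8² + 2²) = √68 ≈ 8.2462.
d(A,C) ≈ 8.2462 ≤ 1 + 7.2801 = 8.2801. Triangle inequality is satisfied.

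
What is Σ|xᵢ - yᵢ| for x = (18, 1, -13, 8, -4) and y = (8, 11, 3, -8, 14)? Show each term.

Σ|x_i - y_i| = |18 - 8| + |1 - 11| + |-13 - 3| + |8 - (-8)| + |-4 - 14| = 10 + 10 + 16 + 16 + 18 = 70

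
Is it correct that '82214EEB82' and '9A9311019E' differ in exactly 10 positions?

Differing positions: 1, 2, 3, 4, 5, 6, 7, 8, 9, 10. Hamming distance = 10, so the claim is true.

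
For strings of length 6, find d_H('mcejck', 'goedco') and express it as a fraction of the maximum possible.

Differing positions: 1, 2, 4, 6. Hamming distance = 4. The maximum possible Hamming distance for length-6 strings is 6, so d_H/6 = 4/6 ≈ 0.6667.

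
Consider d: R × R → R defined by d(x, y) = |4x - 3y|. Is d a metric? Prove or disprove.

No. d fails symmetry: d(9, 8) = |4·9 - 3·8| = |12| = 12, but d(8, 9) = |4·8 - 3·9| = |5| = 5. Since 12 ≠ 5, d(x,y) ≠ d(y,x) in general.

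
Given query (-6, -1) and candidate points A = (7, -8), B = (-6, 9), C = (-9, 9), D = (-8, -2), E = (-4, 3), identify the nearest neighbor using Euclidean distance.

Distances: d(A) ≈ 14.7648, d(B) = 10, d(C) ≈ 10.4403, d(D) ≈ 2.2361, d(E) ≈ 4.4721. Nearest: D = (-8, -2) with distance 2.2361.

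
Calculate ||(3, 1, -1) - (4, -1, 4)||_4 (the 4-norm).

(Σ|x_i - y_i|^4)^(1/4) = (|3 - 4|^4 + |1 - (-1)|^4 + |-1 - 4|^4)^(1/4)
= (1^4 + 2^4 + 5^4)^(1/4) = (1 + 16 + 625)^(1/4) = (642)^(1/4) ≈ 5.0337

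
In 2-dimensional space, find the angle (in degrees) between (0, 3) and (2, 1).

With u = (0, 3), v = (2, 1):
u·v = 0·2 + 3·1 = 0 + 3 = 3.
|u| = √(0² + 3²) = √9, |v| = √(2² + 1²) = √5, so |u||v| = √(9·5) = √45.
cos θ = (u·v)/(|u||v|) = 3/√45 ≈ 0.447214
θ = arccos(0.447214) ≈ 63.43°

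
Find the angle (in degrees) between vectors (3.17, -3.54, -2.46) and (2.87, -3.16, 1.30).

With u = (3.17, -3.54, -2.46), v = (2.87, -3.16, 1.30):
u·v = 3.17·2.87 + (-3.54)·(-3.16) + (-2.46)·1.3 = 9.0979 + 11.1864 + (-3.198) = 17.0863.
|u| = √(3.17² + (-3.54)² + (-2.46)²) = √(10.0489 + 12.5316 + 6.0516) = √28.6321, |v| = √(2.87² + (-3.16)² + 1.3²) = √(8.2369 + 9.9856 + 1.69) = √19.9125.
cos θ = (u·v)/(|u||v|) = 17.0863/(√28.6321·√19.9125) ≈ 0.715581
θ = arccos(0.715581) ≈ 44.31°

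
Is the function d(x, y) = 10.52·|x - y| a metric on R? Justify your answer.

Yes. Since |x - y| is a metric on R and 10.52 > 0, the positive scalar multiple 10.52·|x - y| is also a metric: scaling by a positive constant preserves non-negativity, identity (d=0 ⟺ |x-y|=0 ⟺ x=y), symmetry, and the triangle inequality.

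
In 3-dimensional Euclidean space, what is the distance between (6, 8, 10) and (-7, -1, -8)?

√(Σ(x_i - y_i)²) = √((6 - (-7))² + (8 - (-1))² + (10 - (-8))²)
= √(13² + 9² + 18²) = √(169 + 81 + 324) = √574 ≈ 23.9583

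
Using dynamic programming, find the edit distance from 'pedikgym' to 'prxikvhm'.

Let D[i][j] be the edit distance between the first i characters of 'pedikgym' and the first j characters of 'prxikvhm', with D[i][0] = i, D[0][j] = j, and D[i][j] = D[i-1][j-1] if the characters match, else 1 + min(D[i-1][j], D[i][j-1], D[i-1][j-1]). Filling the table (rows: prefixes of 'pedikgym', columns: prefixes of 'prxikvhm'):
     ε  p  r  x  i  k  v  h  m
  ε  0  1  2  3  4  5  6  7  8
  p  1  0  1  2  3  4  5  6  7
  e  2  1  1  2  3  4  5  6  7
  d  3  2  2  2  3  4  5  6  7
  i  4  3  3  3  2  3  4  5  6
  k  5  4  4  4  3  2  3  4  5
  g  6  5  5  5  4  3  3  4  5
  y  7  6  6  6  5  4  4  4  5
  m  8  7  7  7  6  5  5  5  4
The bottom-right entry gives D[8][8] = 4, so no sequence of fewer than 4 edits works. Backtracking through the table gives one optimal edit sequence (4 edits):
  pedikgym → prdikgym (sub e→r @2)
  prdikgym → prxikgym (sub d→x @3)
  prxikgym → prxikvym (sub g→v @6)
  prxikvym → prxikvhm (sub y→h @7)
Edit distance = 4.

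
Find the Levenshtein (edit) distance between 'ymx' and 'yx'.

Let D[i][j] be the edit distance between the first i characters of 'ymx' and the first j characters of 'yx', with D[i][0] = i, D[0][j] = j, and D[i][j] = D[i-1][j-1] if the characters match, else 1 + min(D[i-1][j], D[i][j-1], D[i-1][j-1]). Filling the table (rows: prefixes of 'ymx', columns: prefixes of 'yx'):
     ε  y  x
  ε  0  1  2
  y  1  0  1
  m  2  1  1
  x  3  2  1
The bottom-right entry gives D[3][2] = 1, so no sequence of fewer than 1 edit works. Backtracking through the table gives one optimal edit sequence (1 edit):
  ymx → yx (del m @2)
Edit distance = 1.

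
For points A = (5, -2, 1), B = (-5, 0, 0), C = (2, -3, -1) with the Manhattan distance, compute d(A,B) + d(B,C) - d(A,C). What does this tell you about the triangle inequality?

d(A,B) = 10 + 2 + 1 = 13, d(B,C) = 7 + 3 + 1 = 11, d(A,C) = 3 + 1 + 2 = 6.
d(A,B) + d(B,C) - d(A,C) = 13 + 11 - 6 = 24 - 6 = 18. This is ≥ 0, so the triangle inequality holds for these points.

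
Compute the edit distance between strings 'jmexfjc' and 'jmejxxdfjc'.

Let D[i][j] be the edit distance between the first i characters of 'jmexfjc' and the first j characters of 'jmejxxdfjc', with D[i][0] = i, D[0][j] = j, and D[i][j] = D[i-1][j-1] if the characters match, else 1 + min(D[i-1][j], D[i][j-1], D[i-1][j-1]). Filling the table (rows: prefixes of 'jmexfjc', columns: prefixes of 'jmejxxdfjc'):
     ε  j  m  e  j  x  x  d  f  j  c
  ε  0  1  2  3  4  5  6  7  8  9 10
  j  1  0  1  2  3  4  5  6  7  8  9
  m  2  1  0  1  2  3  4  5  6  7  8
  e  3  2  1  0  1  2  3  4  5  6  7
  x  4  3  2  1  1  1  2  3  4  5  6
  f  5  4  3  2  2  2  2  3  3  4  5
  j  6  5  4  3  2  3  3  3  4  3  4
  c  7  6  5  4  3  3  4  4  4  4  3
The bottom-right entry gives D[7][10] = 3, so no sequence of fewer than 3 edits works. Backtracking through the table gives one optimal edit sequence (3 edits):
  jmexfjc → jmejxfjc (ins j @4)
  jmejxfjc → jmejxxfjc (ins x @5)
  jmejxxfjc → jmejxxdfjc (ins d @7)
Edit distance = 3.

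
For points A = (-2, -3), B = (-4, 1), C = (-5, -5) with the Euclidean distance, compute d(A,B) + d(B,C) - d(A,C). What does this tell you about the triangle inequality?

d(A,B) = √(2² + 4²) = √20 ≈ 4.4721, d(B,C) = √(1² + 6²) = √37 ≈ 6.0828, d(A,C) = √(3² + 2²) = √13 ≈ 3.6056.
d(A,B) + d(B,C) - d(A,C) = 4.4721 + 6.0828 - 3.6056 = 10.5549 - 3.6056 = 6.9493 (to 4 decimal places). This is ≥ 0, so the triangle inequality holds for these points.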